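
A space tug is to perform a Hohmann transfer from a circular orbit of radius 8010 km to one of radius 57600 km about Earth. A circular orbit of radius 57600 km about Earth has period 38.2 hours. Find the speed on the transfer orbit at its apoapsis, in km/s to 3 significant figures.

From Kepler's third law T² = 4π²r³/μ at r = 57600 km, T = 38.2 hours = 38.2 × 3600 s = 1.3752×10^5 s: μ = 4π²r³/T² = 3.98929×10^5 km³/s².
The Hohmann ellipse has a_t = (r₁ + r₂)/2 = 32805 km.
At apoapsis, r = 57600 km.
From the vis-viva equation, v = √[μ(2/r − 1/a_t)] = 1.300 km/s.

v = 1.30 km/s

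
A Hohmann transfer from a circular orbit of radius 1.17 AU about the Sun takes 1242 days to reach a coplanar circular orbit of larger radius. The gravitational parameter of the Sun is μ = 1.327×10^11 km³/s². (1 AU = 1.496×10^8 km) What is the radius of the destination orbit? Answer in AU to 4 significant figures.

r₂ = 6.009 AU

In km: r₁ = 1.17 × 1.496×10^8 = 1.75032×10^8 km.
Transfer time t = 1242 days = 1.073088×10^8 s, and t = π√(a_t³/μ).
So a_t = (μ t²/π²)^(1/3) = (1.327×10^11 × (1.073088×10^8)² / π²)^(1/3) = 5.3697×10^8 km.
Since a_t = (r₁ + r₂)/2, r₂ = 2a_t − r₁ = 2×5.3697×10^8 − 1.75032×10^8 = 8.98908×10^8 km.
In AU: r₂ = 8.98908×10^8 / 1.496×10^8 = 6.009 AU.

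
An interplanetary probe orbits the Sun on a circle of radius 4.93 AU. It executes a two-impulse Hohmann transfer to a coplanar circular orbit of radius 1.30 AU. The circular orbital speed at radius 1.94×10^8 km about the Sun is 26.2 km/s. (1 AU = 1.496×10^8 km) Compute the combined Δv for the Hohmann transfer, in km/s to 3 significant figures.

Δv = 11.5 km/s

From the circular-orbit relation v² = μ/r at r = 1.94×10^8 km: μ = v²r = (26.2)² × 1.94×10^8 = 1.33169×10^11 km³/s².
In km: r₁ = 4.93 × 1.496×10^8 = 7.37528×10^8 km; r₂ = 1.30 × 1.496×10^8 = 1.9448×10^8 km.
The Hohmann ellipse has a_t = (r₁ + r₂)/2 = 4.66004×10^8 km.
Circular speed at r₁: v₁ = √(μ/r₁) = √(1.33169×10^11/7.37528×10^8) = 13.4373 km/s.
Transfer-orbit speed at r₁ (v² = μ(2/r − 1/a)): v_a = √[μ(2/r₁ − 1/a_t)] = 8.68072 km/s.
First burn Δv₁ = |v_a − v₁| = 4.757 km/s.
At r₂, v₂ = √(μ/r₂) = 26.168 km/s.
Transfer-orbit speed at r₂: v_p = √[μ(2/r₂ − 1/a_t)] = 32.920 km/s.
Second burn Δv₂ = |v₂ − v_p| = 6.752 km/s.
Δv = Δv₁ + Δv₂ = 4.757 + 6.752 = 11.51 km/s.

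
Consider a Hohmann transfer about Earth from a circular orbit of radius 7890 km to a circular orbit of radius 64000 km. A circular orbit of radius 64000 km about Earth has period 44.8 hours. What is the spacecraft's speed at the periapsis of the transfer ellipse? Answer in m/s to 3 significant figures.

From Kepler's third law T² = 4π²r³/μ at r = 64000 km, T = 44.8 hours = 44.8 × 3600 s = 1.6128×10^5 s: μ = 4π²r³/T² = 3.97868×10^5 km³/s².
Semi-major axis of the transfer orbit: a_t = (7890 + 64000)/2 = 35945 km.
The periapsis of the transfer ellipse is at r = 7890 km.
Applying v² = μ(2/r − 1/a_t): v = 9.475 km/s.

v = 9480 m/s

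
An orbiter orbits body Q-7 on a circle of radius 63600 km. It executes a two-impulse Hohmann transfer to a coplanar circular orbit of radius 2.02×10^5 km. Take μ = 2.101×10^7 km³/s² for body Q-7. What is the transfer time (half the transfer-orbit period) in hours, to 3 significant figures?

Semi-major axis of the transfer orbit: a_t = (63600 + 2.020×10^5)/2 = 1.328×10^5 km.
Half the transfer-orbit period gives t = π√(a_t³/μ) = 33170 s.
Converting: 33170 s ÷ 3600 s/hour = 9.21 hours.

t = 9.21 hours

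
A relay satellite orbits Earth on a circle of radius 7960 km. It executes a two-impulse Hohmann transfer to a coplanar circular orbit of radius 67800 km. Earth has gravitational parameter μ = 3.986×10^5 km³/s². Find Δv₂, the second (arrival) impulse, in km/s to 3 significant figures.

Semi-major axis of the transfer orbit: a_t = (7960 + 67800)/2 = 37880 km.
On the circular orbit at r = 67800 km, v_c = √(μ/r) = 2.4247 km/s.
Vis-viva on the transfer ellipse at r = 67800 km gives v_t = √[μ(2/r − 1/a_t)] = 1.1115 km/s.
Δv₂ = |v_t − v_c| = |1.1115 − 2.4247| = 1.313 km/s.

Δv₂ = 1.31 km/s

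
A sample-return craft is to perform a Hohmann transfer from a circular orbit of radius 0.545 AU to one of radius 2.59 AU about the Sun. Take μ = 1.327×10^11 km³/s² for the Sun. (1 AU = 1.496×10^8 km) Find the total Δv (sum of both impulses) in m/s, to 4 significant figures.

In km: r₁ = 0.545 × 1.496×10^8 = 8.1532×10^7 km; r₂ = 2.59 × 1.496×10^8 = 3.87464×10^8 km.
The Hohmann ellipse has a_t = (r₁ + r₂)/2 = 2.34498×10^8 km.
Circular speed at r₁: v₁ = √(μ/r₁) = √(1.327×10^11/8.1532×10^7) = 40.343 km/s.
Transfer-orbit speed at r₁ (vis-viva): v_p = √[μ(2/r₁ − 1/a_t)] = 51.858 km/s.
First burn Δv₁ = |v_p − v₁| = 11.515 km/s.
At r₂, v₂ = √(μ/r₂) = 18.5063 km/s.
Transfer-orbit speed at r₂: v_a = √[μ(2/r₂ − 1/a_t)] = 10.9122 km/s.
Second burn Δv₂ = |v₂ − v_a| = 7.5941 km/s.
Δv = Δv₁ + Δv₂ = 11.515 + 7.5941 = 19.11 km/s.

Δv = 19110 m/s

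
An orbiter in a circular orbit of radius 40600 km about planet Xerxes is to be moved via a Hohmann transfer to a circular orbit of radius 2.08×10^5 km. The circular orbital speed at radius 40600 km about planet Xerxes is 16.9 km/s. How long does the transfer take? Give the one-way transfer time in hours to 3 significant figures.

t = 11.2 hours

From the circular-orbit relation v² = μ/r at r = 40600 km: μ = v²r = (16.9)² × 40600 = 1.15958×10^7 km³/s².
Semi-major axis of the transfer orbit: a_t = (40600 + 2.080×10^5)/2 = 1.243×10^5 km.
Half the transfer-orbit period gives t = π√(a_t³/μ) = 40430 s.
Converting: 40430 s ÷ 3600 s/hour = 11.2 hours.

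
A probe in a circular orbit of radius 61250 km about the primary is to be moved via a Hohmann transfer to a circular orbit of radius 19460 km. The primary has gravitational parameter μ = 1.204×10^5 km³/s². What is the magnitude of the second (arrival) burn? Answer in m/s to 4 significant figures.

Δv₂ = 577.0 m/s

The Hohmann ellipse has a_t = (r₁ + r₂)/2 = 40355 km.
On the circular orbit at r = 19460 km, v_c = √(μ/r) = 2.487 km/s.
Transfer-orbit speed at the same r (vis-viva, a = a_t): v_t = √[μ(2/r − 1/a_t)] = 3.064 km/s.
Δv₂ = |v_t − v_c| = |3.064 − 2.487| = 0.5770 km/s.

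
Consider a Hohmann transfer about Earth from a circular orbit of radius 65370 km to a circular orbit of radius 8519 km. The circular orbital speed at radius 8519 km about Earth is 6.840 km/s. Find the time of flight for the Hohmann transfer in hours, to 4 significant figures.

t = 9.816 hours

From the circular-orbit relation v² = μ/r at r = 8519 km: μ = v²r = (6.840)² × 8519 = 3.98567×10^5 km³/s².
The Hohmann ellipse has a_t = (r₁ + r₂)/2 = 36944.5 km.
By Kepler's third law the transfer-orbit period is T = 2π√(a_t³/μ), so t = T/2 = 35337 s.
Converting: 35337 s ÷ 3600 s/hour = 9.816 hours.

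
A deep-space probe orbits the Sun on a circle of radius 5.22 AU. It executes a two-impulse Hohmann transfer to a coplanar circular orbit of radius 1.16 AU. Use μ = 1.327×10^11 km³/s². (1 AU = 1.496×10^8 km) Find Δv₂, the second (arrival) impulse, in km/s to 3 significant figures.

Δv₂ = 7.72 km/s

In km: r₁ = 5.22 × 1.496×10^8 = 7.80912×10^8 km; r₂ = 1.16 × 1.496×10^8 = 1.73536×10^8 km.
Semi-major axis of the transfer orbit: a_t = (7.80912×10^8 + 1.73536×10^8)/2 = 4.77224×10^8 km.
Circular speed at r = 1.73536×10^8 km: v_c = √(μ/r) = 27.653 km/s.
Vis-viva on the transfer ellipse at r = 1.73536×10^8 km gives v_t = √[μ(2/r − 1/a_t)] = 35.374 km/s.
Δv₂ = |v_t − v_c| = |35.374 − 27.653| = 7.721 km/s.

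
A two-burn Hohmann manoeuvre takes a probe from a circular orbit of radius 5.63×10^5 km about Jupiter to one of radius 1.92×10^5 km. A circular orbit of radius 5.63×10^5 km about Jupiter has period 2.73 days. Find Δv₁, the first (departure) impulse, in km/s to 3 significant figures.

Δv₁ = 4.30 km/s

From Kepler's third law T² = 4π²r³/μ at r = 5.63×10^5 km, T = 2.73 days = 2.73 × 86400 s = 2.35872×10^5 s: μ = 4π²r³/T² = 1.26629×10^8 km³/s².
Semi-major axis of the transfer orbit: a_t = (5.630×10^5 + 1.920×10^5)/2 = 3.775×10^5 km.
Circular speed at r = 5.630×10^5 km: v_c = √(μ/r) = 14.9973 km/s.
Transfer-orbit speed at the same r (vis-viva, a = a_t): v_t = √[μ(2/r − 1/a_t)] = 10.6956 km/s.
Δv₁ = |v_t − v_c| = |10.6956 − 14.9973| = 4.302 km/s.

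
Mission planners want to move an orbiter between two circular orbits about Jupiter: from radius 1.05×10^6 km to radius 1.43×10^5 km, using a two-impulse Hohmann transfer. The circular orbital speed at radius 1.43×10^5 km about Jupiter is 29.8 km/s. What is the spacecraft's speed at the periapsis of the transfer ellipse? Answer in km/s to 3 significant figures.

From the circular-orbit relation v² = μ/r at r = 1.43×10^5 km: μ = v²r = (29.8)² × 1.43×10^5 = 1.26990×10^8 km³/s².
Transfer-ellipse semi-major axis a_t = (r₁ + r₂)/2 = (1.050×10^6 + 1.430×10^5)/2 = 5.965×10^5 km.
At periapsis, r = 1.430×10^5 km.
Applying v² = μ(2/r − 1/a_t): v = 39.54 km/s.

v = 39.5 km/s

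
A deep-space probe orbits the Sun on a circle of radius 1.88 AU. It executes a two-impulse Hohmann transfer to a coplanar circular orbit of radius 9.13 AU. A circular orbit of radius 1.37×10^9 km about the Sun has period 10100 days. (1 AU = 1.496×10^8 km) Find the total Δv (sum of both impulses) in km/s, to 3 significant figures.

Δv = 10.4 km/s

From Kepler's third law T² = 4π²r³/μ at r = 1.37×10^9 km, T = 10100 days = 10100 × 86400 s = 8.7264×10^8 s: μ = 4π²r³/T² = 1.33306×10^11 km³/s².
In km: r₁ = 1.88 × 1.496×10^8 = 2.81248×10^8 km; r₂ = 9.13 × 1.496×10^8 = 1.365848×10^9 km.
Transfer-ellipse semi-major axis a_t = (r₁ + r₂)/2 = (2.81248×10^8 + 1.365848×10^9)/2 = 8.23548×10^8 km.
At r₁ the circular-orbit speed is v₁ = √(μ/r₁) = 21.771 km/s.
On the transfer ellipse at r₁, vis-viva gives v_p = √[μ(2/r₁ − 1/a_t)] = 28.037 km/s.
First burn Δv₁ = |v_p − v₁| = 6.266 km/s.
Circular speed at r₂: v₂ = √(μ/r₂) = 9.879 km/s.
Transfer-orbit speed at r₂: v_a = √[μ(2/r₂ − 1/a_t)] = 5.773 km/s.
Second burn Δv₂ = |v₂ − v_a| = 4.106 km/s.
Total Δv = Δv₁ + Δv₂ = 10.37 km/s.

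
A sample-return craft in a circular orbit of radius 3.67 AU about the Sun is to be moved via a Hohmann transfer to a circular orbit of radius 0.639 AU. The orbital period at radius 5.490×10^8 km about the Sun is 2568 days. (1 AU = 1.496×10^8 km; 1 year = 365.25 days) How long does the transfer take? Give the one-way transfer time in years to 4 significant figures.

t = 1.581 years

From Kepler's third law T² = 4π²r³/μ at r = 5.490×10^8 km, T = 2568 days = 2568 × 86400 s = 2.218752×10^8 s: μ = 4π²r³/T² = 1.32696×10^11 km³/s².
In km: r₁ = 3.67 × 1.496×10^8 = 5.49032×10^8 km; r₂ = 0.639 × 1.496×10^8 = 9.55944×10^7 km.
The Hohmann ellipse has a_t = (r₁ + r₂)/2 = 3.223132×10^8 km.
Transfer time t = π√(a_t³/μ) = π√((3.223132×10^8)³ / 1.32696×10^11) = 4.990×10^7 s.
Converting: 4.990×10^7 s ÷ 3.15576×10^7 s/year (365.25 × 86400) = 1.581 years.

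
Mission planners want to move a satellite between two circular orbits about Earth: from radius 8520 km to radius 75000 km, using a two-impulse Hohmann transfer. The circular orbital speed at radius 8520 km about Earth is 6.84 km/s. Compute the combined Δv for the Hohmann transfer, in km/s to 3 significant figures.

From the circular-orbit relation v² = μ/r at r = 8520 km: μ = v²r = (6.84)² × 8520 = 3.98613×10^5 km³/s².
Transfer-ellipse semi-major axis a_t = (r₁ + r₂)/2 = (8520 + 75000)/2 = 41760 km.
At r₁ the circular-orbit speed is v₁ = √(μ/r₁) = 6.840 km/s.
On the transfer ellipse at r₁, v² = μ(2/r − 1/a) gives v_p = √[μ(2/r₁ − 1/a_t)] = 9.167 km/s.
First burn Δv₁ = |v_p − v₁| = 2.327 km/s.
Circular speed at r₂: v₂ = √(μ/r₂) = 2.305 km/s.
Transfer-orbit speed at r₂: v_a = √[μ(2/r₂ − 1/a_t)] = 1.041 km/s.
Second burn Δv₂ = |v₂ − v_a| = 1.264 km/s.
Δv = Δv₁ + Δv₂ = 2.327 + 1.264 = 3.591 km/s.

Δv = 3.59 km/s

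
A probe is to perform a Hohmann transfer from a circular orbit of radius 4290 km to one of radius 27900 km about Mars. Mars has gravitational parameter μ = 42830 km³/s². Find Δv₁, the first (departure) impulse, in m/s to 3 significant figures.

Δv₁ = 1000 m/s

Semi-major axis of the transfer orbit: a_t = (4290 + 27900)/2 = 16095 km.
Circular speed at r = 4290 km: v_c = √(μ/r) = 3.160 km/s.
Transfer-orbit speed at the same r (vis-viva, a = a_t): v_t = √[μ(2/r − 1/a_t)] = 4.160 km/s.
Δv₁ = |v_t − v_c| = |4.160 − 3.160| = 1.000 km/s.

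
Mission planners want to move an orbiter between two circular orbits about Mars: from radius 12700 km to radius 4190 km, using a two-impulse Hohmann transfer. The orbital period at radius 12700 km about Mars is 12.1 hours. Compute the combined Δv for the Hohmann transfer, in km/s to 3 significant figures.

Δv = 1.26 km/s

From Kepler's third law T² = 4π²r³/μ at r = 12700 km, T = 12.1 hours = 12.1 × 3600 s = 43560 s: μ = 4π²r³/T² = 42618.2 km³/s².
The Hohmann ellipse has a_t = (r₁ + r₂)/2 = 8445 km.
At r₁ the circular-orbit speed is v₁ = √(μ/r₁) = 1.83187 km/s.
Transfer-orbit speed at r₁ (v² = μ(2/r − 1/a)): v_a = √[μ(2/r₁ − 1/a_t)] = 1.29034 km/s.
First burn Δv₁ = |v_a − v₁| = 0.5415 km/s.
Circular speed at r₂: v₂ = √(μ/r₂) = 3.18926 km/s.
Transfer-orbit speed at r₂: v_p = √[μ(2/r₂ − 1/a_t)] = 3.91104 km/s.
Second burn Δv₂ = |v₂ − v_p| = 0.7218 km/s.
Δv = Δv₁ + Δv₂ = 0.5415 + 0.7218 = 1.263 km/s.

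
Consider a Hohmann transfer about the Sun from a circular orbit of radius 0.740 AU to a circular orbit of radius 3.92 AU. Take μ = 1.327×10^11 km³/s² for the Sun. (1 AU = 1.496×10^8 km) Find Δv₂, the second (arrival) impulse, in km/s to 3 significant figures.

In km: r₁ = 0.740 × 1.496×10^8 = 1.10704×10^8 km; r₂ = 3.92 × 1.496×10^8 = 5.86432×10^8 km.
Transfer-ellipse semi-major axis a_t = (r₁ + r₂)/2 = (1.10704×10^8 + 5.86432×10^8)/2 = 3.48568×10^8 km.
On the circular orbit at r = 5.86432×10^8 km, v_c = √(μ/r) = 15.0427 km/s.
Vis-viva on the transfer ellipse at r = 5.86432×10^8 km gives v_t = √[μ(2/r − 1/a_t)] = 8.47744 km/s.
Δv₂ = |v_t − v_c| = |8.47744 − 15.0427| = 6.565 km/s.

Δv₂ = 6.57 km/s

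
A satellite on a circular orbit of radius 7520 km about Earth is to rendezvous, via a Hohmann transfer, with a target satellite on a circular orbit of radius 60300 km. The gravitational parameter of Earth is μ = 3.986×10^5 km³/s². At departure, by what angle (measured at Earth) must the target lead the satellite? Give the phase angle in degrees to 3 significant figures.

Semi-major axis of the transfer orbit: a_t = (7520 + 60300)/2 = 33910 km.
Transfer time t = π√(a_t³/μ) = 31070 s.
Target angular speed ω₂ = √(μ/r₂³) = 4.264×10^-5 rad/s.
Angle swept by the target during transfer: ω₂·t = 1.3248 rad = 75.91°.
Arrival is 180° from departure on the ellipse, so φ = 180° − 75.91° = 104°.

φ = 104°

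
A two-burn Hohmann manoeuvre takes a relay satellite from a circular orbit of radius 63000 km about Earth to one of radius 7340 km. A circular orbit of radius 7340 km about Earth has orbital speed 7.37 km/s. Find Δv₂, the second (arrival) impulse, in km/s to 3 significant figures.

Δv₂ = 2.49 km/s

From the circular-orbit relation v² = μ/r at r = 7340 km: μ = v²r = (7.37)² × 7340 = 3.98686×10^5 km³/s².
The Hohmann ellipse has a_t = (r₁ + r₂)/2 = 35170 km.
Circular speed at r = 7340 km: v_c = √(μ/r) = 7.370 km/s.
Transfer-orbit speed at the same r (vis-viva, a = a_t): v_t = √[μ(2/r − 1/a_t)] = 9.864 km/s.
Δv₂ = |v_t − v_c| = |9.864 − 7.370| = 2.494 km/s.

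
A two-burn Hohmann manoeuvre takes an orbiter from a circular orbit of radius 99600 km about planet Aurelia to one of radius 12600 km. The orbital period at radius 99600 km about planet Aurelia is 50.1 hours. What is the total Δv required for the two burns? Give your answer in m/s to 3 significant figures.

Δv = 5070 m/s

From Kepler's third law T² = 4π²r³/μ at r = 99600 km, T = 50.1 hours = 50.1 × 3600 s = 1.8036×10^5 s: μ = 4π²r³/T² = 1.19911×10^6 km³/s².
Semi-major axis of the transfer orbit: a_t = (99600 + 12600)/2 = 56100 km.
At r₁ the circular-orbit speed is v₁ = √(μ/r₁) = 3.4698 km/s.
On the transfer ellipse at r₁, vis-viva gives v_a = √[μ(2/r₁ − 1/a_t)] = 1.6444 km/s.
First burn Δv₁ = |v_a − v₁| = 1.825 km/s.
At r₂, v₂ = √(μ/r₂) = 9.7554 km/s.
Transfer-orbit speed at r₂: v_p = √[μ(2/r₂ − 1/a_t)] = 12.998 km/s.
Second burn Δv₂ = |v₂ − v_p| = 3.243 km/s.
Total Δv = Δv₁ + Δv₂ = 5.068 km/s.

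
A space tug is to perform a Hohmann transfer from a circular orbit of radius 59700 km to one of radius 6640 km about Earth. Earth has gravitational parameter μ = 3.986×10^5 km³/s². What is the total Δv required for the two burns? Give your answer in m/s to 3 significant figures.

The Hohmann ellipse has a_t = (r₁ + r₂)/2 = 33170 km.
At r₁ the circular-orbit speed is v₁ = √(μ/r₁) = 2.584 km/s.
Transfer-orbit speed at r₁ (vis-viva): v_a = √[μ(2/r₁ − 1/a_t)] = 1.156 km/s.
First burn Δv₁ = |v_a − v₁| = 1.428 km/s.
Circular speed at r₂: v₂ = √(μ/r₂) = 7.7479 km/s.
Transfer-orbit speed at r₂: v_p = √[μ(2/r₂ − 1/a_t)] = 10.394 km/s.
Second burn Δv₂ = |v₂ − v_p| = 2.646 km/s.
Total Δv = Δv₁ + Δv₂ = 4.074 km/s.

Δv = 4070 m/s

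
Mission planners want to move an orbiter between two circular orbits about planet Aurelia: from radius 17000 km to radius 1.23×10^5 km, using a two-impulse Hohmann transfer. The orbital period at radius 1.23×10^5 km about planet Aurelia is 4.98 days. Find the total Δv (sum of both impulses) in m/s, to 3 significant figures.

From Kepler's third law T² = 4π²r³/μ at r = 1.23×10^5 km, T = 4.98 days = 4.98 × 86400 s = 4.30272×10^5 s: μ = 4π²r³/T² = 3.96816×10^5 km³/s².
Transfer-ellipse semi-major axis a_t = (r₁ + r₂)/2 = (17000 + 1.230×10^5)/2 = 70000 km.
At r₁ the circular-orbit speed is v₁ = √(μ/r₁) = 4.831 km/s.
Transfer-orbit speed at r₁ (v² = μ(2/r − 1/a)): v_p = √[μ(2/r₁ − 1/a_t)] = 6.404 km/s.
First burn Δv₁ = |v_p − v₁| = 1.573 km/s.
At r₂, v₂ = √(μ/r₂) = 1.79615 km/s.
Transfer-orbit speed at r₂: v_a = √[μ(2/r₂ − 1/a_t)] = 0.885151 km/s.
Second burn Δv₂ = |v₂ − v_a| = 0.9110 km/s.
Δv = Δv₁ + Δv₂ = 1.573 + 0.9110 = 2.484 km/s.

Δv = 2480 m/s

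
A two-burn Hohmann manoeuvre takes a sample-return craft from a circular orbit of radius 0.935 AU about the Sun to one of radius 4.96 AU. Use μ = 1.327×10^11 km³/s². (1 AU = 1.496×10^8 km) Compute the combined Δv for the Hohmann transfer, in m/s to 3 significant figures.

In km: r₁ = 0.935 × 1.496×10^8 = 1.39876×10^8 km; r₂ = 4.96 × 1.496×10^8 = 7.42016×10^8 km.
The Hohmann ellipse has a_t = (r₁ + r₂)/2 = 4.40946×10^8 km.
At r₁ the circular-orbit speed is v₁ = √(μ/r₁) = 30.801 km/s.
On the transfer ellipse at r₁, vis-viva equation gives v_p = √[μ(2/r₁ − 1/a_t)] = 39.956 km/s.
First burn Δv₁ = |v_p − v₁| = 9.155 km/s.
At r₂, v₂ = √(μ/r₂) = 13.373 km/s.
Transfer-orbit speed at r₂: v_a = √[μ(2/r₂ − 1/a_t)] = 7.5320 km/s.
Second burn Δv₂ = |v₂ − v_a| = 5.841 km/s.
Δv = Δv₁ + Δv₂ = 9.155 + 5.841 = 15.00 km/s.

Δv = 15000 m/s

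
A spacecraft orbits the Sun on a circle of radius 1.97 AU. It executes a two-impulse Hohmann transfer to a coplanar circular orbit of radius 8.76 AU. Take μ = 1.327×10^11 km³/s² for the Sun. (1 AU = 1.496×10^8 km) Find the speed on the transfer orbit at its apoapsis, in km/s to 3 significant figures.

In km: r₁ = 1.97 × 1.496×10^8 = 2.94712×10^8 km; r₂ = 8.76 × 1.496×10^8 = 1.310496×10^9 km.
The Hohmann ellipse has a_t = (r₁ + r₂)/2 = 8.02604×10^8 km.
At apoapsis, r = 1.310496×10^9 km.
From the vis-viva equation, v = √[μ(2/r − 1/a_t)] = 6.098 km/s.

v = 6.10 km/s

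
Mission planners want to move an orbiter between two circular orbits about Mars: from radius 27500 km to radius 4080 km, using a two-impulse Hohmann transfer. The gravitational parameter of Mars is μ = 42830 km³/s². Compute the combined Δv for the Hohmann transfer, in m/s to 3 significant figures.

The Hohmann ellipse has a_t = (r₁ + r₂)/2 = 15790 km.
Circular speed at r₁: v₁ = √(μ/r₁) = √(42830/27500) = 1.248 km/s.
On the transfer ellipse at r₁, v² = μ(2/r − 1/a) gives v_a = √[μ(2/r₁ − 1/a_t)] = 0.6344 km/s.
First burn Δv₁ = |v_a − v₁| = 0.61360 km/s.
At r₂, v₂ = √(μ/r₂) = 3.2400 km/s.
Transfer-orbit speed at r₂: v_p = √[μ(2/r₂ − 1/a_t)] = 4.2758 km/s.
Second burn Δv₂ = |v₂ − v_p| = 1.0358 km/s.
Δv = Δv₁ + Δv₂ = 0.61360 + 1.0358 = 1.649 km/s.

Δv = 1650 m/s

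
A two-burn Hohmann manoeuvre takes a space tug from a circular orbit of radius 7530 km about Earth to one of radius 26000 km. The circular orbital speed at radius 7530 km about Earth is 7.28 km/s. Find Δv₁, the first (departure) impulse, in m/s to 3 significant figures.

Δv₁ = 1790 m/s

From the circular-orbit relation v² = μ/r at r = 7530 km: μ = v²r = (7.28)² × 7530 = 3.99078×10^5 km³/s².
Semi-major axis of the transfer orbit: a_t = (7530 + 26000)/2 = 16765 km.
Circular speed at r = 7530 km: v_c = √(μ/r) = 7.280 km/s.
Vis-viva on the transfer ellipse at r = 7530 km gives v_t = √[μ(2/r − 1/a_t)] = 9.066 km/s.
Δv₁ = |v_t − v_c| = |9.066 − 7.280| = 1.786 km/s.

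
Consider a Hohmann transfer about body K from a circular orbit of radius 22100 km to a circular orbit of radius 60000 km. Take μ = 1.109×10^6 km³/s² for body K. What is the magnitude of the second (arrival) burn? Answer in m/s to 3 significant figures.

Δv₂ = 1140 m/s

Semi-major axis of the transfer orbit: a_t = (22100 + 60000)/2 = 41050 km.
Circular speed at r = 60000 km: v_c = √(μ/r) = 4.299 km/s.
Vis-viva on the transfer ellipse at r = 60000 km gives v_t = √[μ(2/r − 1/a_t)] = 3.154 km/s.
Δv₂ = |v_t − v_c| = |3.154 − 4.299| = 1.145 km/s.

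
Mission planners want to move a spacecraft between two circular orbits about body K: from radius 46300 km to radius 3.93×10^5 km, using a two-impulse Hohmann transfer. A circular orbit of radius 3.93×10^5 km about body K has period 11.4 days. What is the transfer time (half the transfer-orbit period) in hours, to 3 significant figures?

From Kepler's third law T² = 4π²r³/μ at r = 3.93×10^5 km, T = 11.4 days = 11.4 × 86400 s = 9.8496×10^5 s: μ = 4π²r³/T² = 2.47002×10^6 km³/s².
Semi-major axis of the transfer orbit: a_t = (46300 + 3.930×10^5)/2 = 2.1965×10^5 km.
By Kepler's third law the transfer-orbit period is T = 2π√(a_t³/μ), so t = T/2 = 2.058×10^5 s.
Converting: 2.058×10^5 s ÷ 3600 s/hour = 57.2 hours.

t = 57.2 hours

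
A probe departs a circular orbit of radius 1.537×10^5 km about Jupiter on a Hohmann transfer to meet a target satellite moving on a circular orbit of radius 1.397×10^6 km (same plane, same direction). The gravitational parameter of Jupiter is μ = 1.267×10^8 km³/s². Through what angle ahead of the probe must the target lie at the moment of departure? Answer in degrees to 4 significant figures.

φ = 105.6°

The Hohmann ellipse has a_t = (r₁ + r₂)/2 = 7.7535×10^5 km.
Transfer time t = π√(a_t³/μ) = 1.905×10^5 s.
The target's mean motion on its circular orbit is ω₂ = √(μ/r₂³) = 6.817×10^-6 rad/s.
Angle swept by the target during transfer: ω₂·t = 1.299 rad = 74.43°.
Arrival is 180° from departure on the ellipse, so φ = 180° − 74.43° = 105.6°.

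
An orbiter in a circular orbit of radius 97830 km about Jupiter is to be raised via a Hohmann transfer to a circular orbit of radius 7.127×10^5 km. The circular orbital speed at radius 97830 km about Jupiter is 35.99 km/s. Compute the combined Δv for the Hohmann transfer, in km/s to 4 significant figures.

Δv = 18.52 km/s

From the circular-orbit relation v² = μ/r at r = 97830 km: μ = v²r = (35.99)² × 97830 = 1.26717×10^8 km³/s².
Transfer-ellipse semi-major axis a_t = (r₁ + r₂)/2 = (97830 + 7.127×10^5)/2 = 4.05265×10^5 km.
At r₁ the circular-orbit speed is v₁ = √(μ/r₁) = 35.99 km/s.
On the transfer ellipse at r₁, vis-viva gives v_p = √[μ(2/r₁ − 1/a_t)] = 47.73 km/s.
First burn Δv₁ = |v_p − v₁| = 11.74 km/s.
At r₂, v₂ = √(μ/r₂) = 13.334 km/s.
Transfer-orbit speed at r₂: v_a = √[μ(2/r₂ − 1/a_t)] = 6.5514 km/s.
Second burn Δv₂ = |v₂ − v_a| = 6.783 km/s.
Δv = Δv₁ + Δv₂ = 11.74 + 6.783 = 18.52 km/s.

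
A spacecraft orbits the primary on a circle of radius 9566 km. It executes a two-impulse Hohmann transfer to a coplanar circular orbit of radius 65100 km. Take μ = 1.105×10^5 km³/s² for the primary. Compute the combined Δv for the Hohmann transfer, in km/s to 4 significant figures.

Semi-major axis of the transfer orbit: a_t = (9566 + 65100)/2 = 37333 km.
At r₁ the circular-orbit speed is v₁ = √(μ/r₁) = 3.3987244 km/s.
On the transfer ellipse at r₁, vis-viva equation gives v_p = √[μ(2/r₁ − 1/a_t)] = 4.4880739 km/s.
First burn Δv₁ = |v_p − v₁| = 1.0893 km/s.
Circular speed at r₂: v₂ = √(μ/r₂) = 1.30284 km/s.
Transfer-orbit speed at r₂: v_a = √[μ(2/r₂ − 1/a_t)] = 0.659492 km/s.
Second burn Δv₂ = |v₂ − v_a| = 0.64335 km/s.
Total Δv = Δv₁ + Δv₂ = 1.733 km/s.

Δv = 1.733 km/s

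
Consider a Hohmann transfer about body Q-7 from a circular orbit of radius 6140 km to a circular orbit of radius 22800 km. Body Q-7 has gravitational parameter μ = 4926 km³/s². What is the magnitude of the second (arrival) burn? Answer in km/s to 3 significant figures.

Δv₂ = 0.162 km/s

The Hohmann ellipse has a_t = (r₁ + r₂)/2 = 14470 km.
On the circular orbit at r = 22800 km, v_c = √(μ/r) = 0.4648 km/s.
Vis-viva on the transfer ellipse at r = 22800 km gives v_t = √[μ(2/r − 1/a_t)] = 0.3028 km/s.
Δv₂ = |v_t − v_c| = |0.3028 − 0.4648| = 0.1620 km/s.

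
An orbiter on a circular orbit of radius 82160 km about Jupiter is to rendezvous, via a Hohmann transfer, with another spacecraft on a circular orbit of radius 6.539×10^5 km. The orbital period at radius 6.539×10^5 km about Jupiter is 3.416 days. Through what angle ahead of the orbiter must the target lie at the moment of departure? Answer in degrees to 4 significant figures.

From Kepler's third law T² = 4π²r³/μ at r = 6.539×10^5 km, T = 3.416 days = 3.416 × 86400 s = 2.951424×10^5 s: μ = 4π²r³/T² = 1.26716×10^8 km³/s².
The Hohmann ellipse has a_t = (r₁ + r₂)/2 = 3.6803×10^5 km.
The half-period of the transfer ellipse is t = π√(a_t³/μ) = 62310 s.
Target angular speed ω₂ = √(μ/r₂³) = 2.1289×10^-5 rad/s.
Angle swept by the target during transfer: ω₂·t = 1.3265 rad = 76.00°.
Arrival is 180° from departure on the ellipse, so φ = 180° − 76.00° = 104.0°.

φ = 104.0°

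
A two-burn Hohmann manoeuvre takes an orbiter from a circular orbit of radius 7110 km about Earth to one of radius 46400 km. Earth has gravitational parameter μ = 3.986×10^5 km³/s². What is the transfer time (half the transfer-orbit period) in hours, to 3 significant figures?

The Hohmann ellipse has a_t = (r₁ + r₂)/2 = 26755 km.
Transfer time t = π√(a_t³/μ) = π√((26755)³ / 3.986×10^5) = 21780 s.
Converting: 21780 s ÷ 3600 s/hour = 6.05 hours.

t = 6.05 hours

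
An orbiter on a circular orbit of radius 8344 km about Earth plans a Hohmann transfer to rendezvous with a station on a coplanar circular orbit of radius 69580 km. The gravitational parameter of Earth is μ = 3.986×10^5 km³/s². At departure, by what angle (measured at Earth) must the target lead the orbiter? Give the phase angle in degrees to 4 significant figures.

φ = 104.6°

Transfer-ellipse semi-major axis a_t = (r₁ + r₂)/2 = (8344 + 69580)/2 = 38962 km.
The half-period of the transfer ellipse is t = π√(a_t³/μ) = 38269 s.
Target angular speed ω₂ = √(μ/r₂³) = 3.4399×10^-5 rad/s.
Angle swept by the target during transfer: ω₂·t = 1.3164 rad = 75.42°.
The orbiter traverses 180° on the transfer ellipse, so the target must lead by 180° − 75.42° = 104.6°.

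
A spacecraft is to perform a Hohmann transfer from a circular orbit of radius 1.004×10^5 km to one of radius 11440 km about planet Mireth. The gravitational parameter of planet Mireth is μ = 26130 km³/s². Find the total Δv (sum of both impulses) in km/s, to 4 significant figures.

Δv = 0.7932 km/s

Transfer-ellipse semi-major axis a_t = (r₁ + r₂)/2 = (1.004×10^5 + 11440)/2 = 55920 km.
At r₁ the circular-orbit speed is v₁ = √(μ/r₁) = 0.510156 km/s.
Transfer-orbit speed at r₁ (vis-viva equation): v_a = √[μ(2/r₁ − 1/a_t)] = 0.230745 km/s.
First burn Δv₁ = |v_a − v₁| = 0.27941 km/s.
At r₂, v₂ = √(μ/r₂) = 1.51132 km/s.
Transfer-orbit speed at r₂: v_p = √[μ(2/r₂ − 1/a_t)] = 2.02507 km/s.
Second burn Δv₂ = |v₂ − v_p| = 0.51375 km/s.
Δv = Δv₁ + Δv₂ = 0.27941 + 0.51375 = 0.7932 km/s.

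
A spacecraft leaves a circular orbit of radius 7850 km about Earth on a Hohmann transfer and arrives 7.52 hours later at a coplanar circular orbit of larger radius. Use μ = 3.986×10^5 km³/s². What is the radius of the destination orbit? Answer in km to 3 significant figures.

r₂ = 54000 km

Transfer time t = 7.52 hours = 27072 s, and t = π√(a_t³/μ).
So a_t = (μ t²/π²)^(1/3) = (3.986×10^5 × (27072)² / π²)^(1/3) = 30933 km.
Since a_t = (r₁ + r₂)/2, r₂ = 2a_t − r₁ = 2×30933 − 7850 = 54016 km.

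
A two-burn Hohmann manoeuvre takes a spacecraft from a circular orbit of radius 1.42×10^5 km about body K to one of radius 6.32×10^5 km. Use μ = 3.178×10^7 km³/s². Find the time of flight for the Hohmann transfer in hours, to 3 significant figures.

Transfer-ellipse semi-major axis a_t = (r₁ + r₂)/2 = (1.420×10^5 + 6.320×10^5)/2 = 3.870×10^5 km.
Half the transfer-orbit period gives t = π√(a_t³/μ) = 1.342×10^5 s.
Converting: 1.342×10^5 s ÷ 3600 s/hour = 37.3 hours.

t = 37.3 hours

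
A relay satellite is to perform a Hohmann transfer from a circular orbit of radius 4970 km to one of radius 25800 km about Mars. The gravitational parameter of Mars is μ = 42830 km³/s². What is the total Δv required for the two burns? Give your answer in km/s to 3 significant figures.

Transfer-ellipse semi-major axis a_t = (r₁ + r₂)/2 = (4970 + 25800)/2 = 15385 km.
Circular speed at r₁: v₁ = √(μ/r₁) = √(42830/4970) = 2.9356 km/s.
Transfer-orbit speed at r₁ (v² = μ(2/r − 1/a)): v_p = √[μ(2/r₁ − 1/a_t)] = 3.8015 km/s.
First burn Δv₁ = |v_p − v₁| = 0.8659 km/s.
At r₂, v₂ = √(μ/r₂) = 1.2884 km/s.
Transfer-orbit speed at r₂: v_a = √[μ(2/r₂ − 1/a_t)] = 0.73231 km/s.
Second burn Δv₂ = |v₂ − v_a| = 0.5561 km/s.
Total Δv = Δv₁ + Δv₂ = 1.422 km/s.

Δv = 1.42 km/s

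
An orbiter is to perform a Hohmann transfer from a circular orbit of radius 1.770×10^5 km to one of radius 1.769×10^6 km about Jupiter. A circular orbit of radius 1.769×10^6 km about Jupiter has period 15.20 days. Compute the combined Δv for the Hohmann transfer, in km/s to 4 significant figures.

Δv = 14.17 km/s

From Kepler's third law T² = 4π²r³/μ at r = 1.769×10^6 km, T = 15.20 days = 15.20 × 86400 s = 1.31328×10^6 s: μ = 4π²r³/T² = 1.26715×10^8 km³/s².
Semi-major axis of the transfer orbit: a_t = (1.770×10^5 + 1.769×10^6)/2 = 9.730×10^5 km.
Circular speed at r₁: v₁ = √(μ/r₁) = √(1.26715×10^8/1.770×10^5) = 26.756 km/s.
Transfer-orbit speed at r₁ (vis-viva equation): v_p = √[μ(2/r₁ − 1/a_t)] = 36.077 km/s.
First burn Δv₁ = |v_p − v₁| = 9.3210 km/s.
At r₂, v₂ = √(μ/r₂) = 8.4635 km/s.
Transfer-orbit speed at r₂: v_a = √[μ(2/r₂ − 1/a_t)] = 3.6098 km/s.
Second burn Δv₂ = |v₂ − v_a| = 4.8537 km/s.
Total Δv = Δv₁ + Δv₂ = 14.17 km/s.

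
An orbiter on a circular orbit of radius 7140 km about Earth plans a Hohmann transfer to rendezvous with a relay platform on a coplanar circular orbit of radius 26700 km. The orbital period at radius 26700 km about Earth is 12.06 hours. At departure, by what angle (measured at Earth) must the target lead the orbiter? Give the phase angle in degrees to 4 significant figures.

From Kepler's third law T² = 4π²r³/μ at r = 26700 km, T = 12.06 hours = 12.06 × 3600 s = 43416 s: μ = 4π²r³/T² = 3.98652×10^5 km³/s².
Transfer-ellipse semi-major axis a_t = (r₁ + r₂)/2 = (7140 + 26700)/2 = 16920 km.
The half-period of the transfer ellipse is t = π√(a_t³/μ) = 10951 s.
The target's mean motion on its circular orbit is ω₂ = √(μ/r₂³) = 1.4472×10^-4 rad/s.
Angle swept by the target during transfer: ω₂·t = 1.5848 rad = 90.80°.
Arrival is 180° from departure on the ellipse, so φ = 180° − 90.80° = 89.20°.

φ = 89.20°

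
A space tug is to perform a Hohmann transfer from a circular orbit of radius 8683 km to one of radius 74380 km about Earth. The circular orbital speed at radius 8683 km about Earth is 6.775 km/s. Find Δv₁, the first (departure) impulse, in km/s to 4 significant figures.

Δv₁ = 2.292 km/s

From the circular-orbit relation v² = μ/r at r = 8683 km: μ = v²r = (6.775)² × 8683 = 3.98555×10^5 km³/s².
Transfer-ellipse semi-major axis a_t = (r₁ + r₂)/2 = (8683 + 74380)/2 = 41531.5 km.
Circular speed at r = 8683 km: v_c = √(μ/r) = 6.775 km/s.
Transfer-orbit speed at the same r (vis-viva, a = a_t): v_t = √[μ(2/r − 1/a_t)] = 9.067 km/s.
Δv₁ = |v_t − v_c| = |9.067 − 6.775| = 2.292 km/s.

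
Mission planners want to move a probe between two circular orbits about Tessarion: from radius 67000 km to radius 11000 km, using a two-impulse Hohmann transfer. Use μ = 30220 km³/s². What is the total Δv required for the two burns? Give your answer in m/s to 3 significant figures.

Δv = 830 m/s

Transfer-ellipse semi-major axis a_t = (r₁ + r₂)/2 = (67000 + 11000)/2 = 39000 km.
At r₁ the circular-orbit speed is v₁ = √(μ/r₁) = 0.6716 km/s.
Transfer-orbit speed at r₁ (vis-viva equation): v_a = √[μ(2/r₁ − 1/a_t)] = 0.3567 km/s.
First burn Δv₁ = |v_a − v₁| = 0.3149 km/s.
Circular speed at r₂: v₂ = √(μ/r₂) = 1.657 km/s.
Transfer-orbit speed at r₂: v_p = √[μ(2/r₂ − 1/a_t)] = 2.172 km/s.
Second burn Δv₂ = |v₂ − v_p| = 0.5150 km/s.
Total Δv = Δv₁ + Δv₂ = 0.8299 km/s.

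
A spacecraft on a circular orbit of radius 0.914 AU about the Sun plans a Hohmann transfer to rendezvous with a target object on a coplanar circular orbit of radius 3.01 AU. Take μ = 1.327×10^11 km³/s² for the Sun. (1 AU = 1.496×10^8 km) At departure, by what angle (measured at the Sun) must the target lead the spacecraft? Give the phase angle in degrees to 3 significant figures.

In km: r₁ = 0.914 × 1.496×10^8 = 1.367344×10^8 km; r₂ = 3.01 × 1.496×10^8 = 4.50296×10^8 km.
Transfer-ellipse semi-major axis a_t = (r₁ + r₂)/2 = (1.367344×10^8 + 4.50296×10^8)/2 = 2.935152×10^8 km.
Transfer time t = π√(a_t³/μ) = 4.337×10^7 s.
The target's mean motion on its circular orbit is ω₂ = √(μ/r₂³) = 3.812×10^-8 rad/s.
Angle swept by the target during transfer: ω₂·t = 1.6533 rad = 94.73°.
Arrival is 180° from departure on the ellipse, so φ = 180° − 94.73° = 85.3°.

φ = 85.3°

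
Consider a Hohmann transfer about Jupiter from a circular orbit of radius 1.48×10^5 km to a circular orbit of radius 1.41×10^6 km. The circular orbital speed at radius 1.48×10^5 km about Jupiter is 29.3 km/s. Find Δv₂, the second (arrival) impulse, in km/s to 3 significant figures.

Δv₂ = 5.36 km/s

From the circular-orbit relation v² = μ/r at r = 1.48×10^5 km: μ = v²r = (29.3)² × 1.48×10^5 = 1.27057×10^8 km³/s².
The Hohmann ellipse has a_t = (r₁ + r₂)/2 = 7.790×10^5 km.
Circular speed at r = 1.410×10^6 km: v_c = √(μ/r) = 9.493 km/s.
Vis-viva on the transfer ellipse at r = 1.410×10^6 km gives v_t = √[μ(2/r − 1/a_t)] = 4.138 km/s.
Δv₂ = |v_t − v_c| = |4.138 − 9.493| = 5.355 km/s.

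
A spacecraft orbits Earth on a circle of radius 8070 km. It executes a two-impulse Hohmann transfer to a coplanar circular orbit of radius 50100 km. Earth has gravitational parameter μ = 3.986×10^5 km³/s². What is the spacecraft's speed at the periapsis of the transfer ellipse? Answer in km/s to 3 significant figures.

The Hohmann ellipse has a_t = (r₁ + r₂)/2 = 29085 km.
At periapsis, r = 8070 km.
Applying v² = μ(2/r − 1/a_t): v = 9.224 km/s.

v = 9.22 km/s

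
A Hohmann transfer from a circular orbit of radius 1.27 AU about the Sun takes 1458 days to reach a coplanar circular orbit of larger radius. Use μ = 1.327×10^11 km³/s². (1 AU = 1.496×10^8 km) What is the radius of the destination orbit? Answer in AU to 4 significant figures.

r₂ = 6.719 AU

In km: r₁ = 1.27 × 1.496×10^8 = 1.89992×10^8 km.
Transfer time t = 1458 days = 1.259712×10^8 s, and t = π√(a_t³/μ).
So a_t = (μ t²/π²)^(1/3) = (1.327×10^11 × (1.259712×10^8)² / π²)^(1/3) = 5.9755×10^8 km.
Since a_t = (r₁ + r₂)/2, r₂ = 2a_t − r₁ = 2×5.9755×10^8 − 1.89992×10^8 = 1.005108×10^9 km.
In AU: r₂ = 1.005108×10^9 / 1.496×10^8 = 6.719 AU.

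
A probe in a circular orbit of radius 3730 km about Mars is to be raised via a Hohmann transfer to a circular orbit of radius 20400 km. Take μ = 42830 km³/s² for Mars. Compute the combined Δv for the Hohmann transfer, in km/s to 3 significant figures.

Δv = 1.66 km/s

Semi-major axis of the transfer orbit: a_t = (3730 + 20400)/2 = 12065 km.
Circular speed at r₁: v₁ = √(μ/r₁) = √(42830/3730) = 3.3886 km/s.
On the transfer ellipse at r₁, vis-viva gives v_p = √[μ(2/r₁ − 1/a_t)] = 4.4063 km/s.
First burn Δv₁ = |v_p − v₁| = 1.018 km/s.
Circular speed at r₂: v₂ = √(μ/r₂) = 1.449 km/s.
Transfer-orbit speed at r₂: v_a = √[μ(2/r₂ − 1/a_t)] = 0.8057 km/s.
Second burn Δv₂ = |v₂ − v_a| = 0.6433 km/s.
Total Δv = Δv₁ + Δv₂ = 1.661 km/s.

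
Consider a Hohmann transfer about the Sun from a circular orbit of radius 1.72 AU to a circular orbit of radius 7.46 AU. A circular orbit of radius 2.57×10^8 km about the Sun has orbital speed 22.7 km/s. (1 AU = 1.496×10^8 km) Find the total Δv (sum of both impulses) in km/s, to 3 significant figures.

Δv = 10.5 km/s

From the circular-orbit relation v² = μ/r at r = 2.57×10^8 km: μ = v²r = (22.7)² × 2.57×10^8 = 1.32430×10^11 km³/s².
In km: r₁ = 1.72 × 1.496×10^8 = 2.57312×10^8 km; r₂ = 7.46 × 1.496×10^8 = 1.116016×10^9 km.
Transfer-ellipse semi-major axis a_t = (r₁ + r₂)/2 = (2.57312×10^8 + 1.116016×10^9)/2 = 6.86664×10^8 km.
Circular speed at r₁: v₁ = √(μ/r₁) = √(1.32430×10^11/2.57312×10^8) = 22.686 km/s.
Transfer-orbit speed at r₁ (vis-viva): v_p = √[μ(2/r₁ − 1/a_t)] = 28.922 km/s.
First burn Δv₁ = |v_p − v₁| = 6.236 km/s.
Circular speed at r₂: v₂ = √(μ/r₂) = 10.893 km/s.
Transfer-orbit speed at r₂: v_a = √[μ(2/r₂ − 1/a_t)] = 6.6683 km/s.
Second burn Δv₂ = |v₂ − v_a| = 4.225 km/s.
Total Δv = Δv₁ + Δv₂ = 10.46 km/s.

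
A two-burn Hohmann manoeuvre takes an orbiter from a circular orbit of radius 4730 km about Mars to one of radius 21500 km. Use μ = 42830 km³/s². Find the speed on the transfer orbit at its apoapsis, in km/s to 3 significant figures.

v = 0.848 km/s

Semi-major axis of the transfer orbit: a_t = (4730 + 21500)/2 = 13115 km.
At apoapsis, r = 21500 km.
Applying v² = μ(2/r − 1/a_t): v = 0.8476 km/s.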